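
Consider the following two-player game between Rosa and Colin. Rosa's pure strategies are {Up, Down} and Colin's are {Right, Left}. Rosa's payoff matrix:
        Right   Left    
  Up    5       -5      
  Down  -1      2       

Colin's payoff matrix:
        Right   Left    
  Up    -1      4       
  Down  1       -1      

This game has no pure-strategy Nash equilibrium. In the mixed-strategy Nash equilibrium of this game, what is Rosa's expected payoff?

For Rosa to be willing to mix, Rosa must be indifferent between Up and Down, which pins down Colin's mix.
  Rosa's payoff to Up: q·5 + (1−q)·(-5) = 10q - 5
  Rosa's payoff to Down: q·(-1) + (1−q)·2 = -3q + 2
  10q - 5 = -3q + 2  ⇒  13q = 7  ⇒  q = 7/13.
At equilibrium Rosa is indifferent across rows, so Rosa's payoff equals the payoff from Up: (7/13)·5 + (6/13)·(-5) = 5/13.

5/13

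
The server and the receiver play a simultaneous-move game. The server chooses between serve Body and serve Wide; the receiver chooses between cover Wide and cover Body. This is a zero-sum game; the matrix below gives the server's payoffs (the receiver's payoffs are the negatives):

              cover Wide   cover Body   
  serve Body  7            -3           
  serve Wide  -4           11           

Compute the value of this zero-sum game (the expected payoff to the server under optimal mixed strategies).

For the server to be willing to mix, the server must be indifferent between serve Body and serve Wide, which pins down the receiver's mix.
  the server's payoff from serve Body: q·7 + (1−q)·(-3) = 10q - 3
  the server's payoff from serve Wide: q·(-4) + (1−q)·11 = -15q + 11
  10q - 3 = -15q + 11  ⇒  25q = 14  ⇒  q = 14/25.
The value is the server's expected payoff against this mix (using serve Body): (14/25)·7 + (11/25)·(-3) = 13/5.

v = 13/5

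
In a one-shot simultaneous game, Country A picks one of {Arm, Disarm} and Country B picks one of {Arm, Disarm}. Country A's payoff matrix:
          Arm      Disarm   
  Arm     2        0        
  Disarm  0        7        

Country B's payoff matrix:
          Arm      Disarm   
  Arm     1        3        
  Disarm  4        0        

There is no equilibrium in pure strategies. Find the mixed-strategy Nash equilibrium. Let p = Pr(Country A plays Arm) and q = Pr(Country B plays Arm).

p = 2/3, q = 7/9

Country B's indifference between Arm and Disarm determines Country A's mixing probability p:
  Country B's payoff from Arm: p·1 + (1−p)·4 = -3p + 4
  Country B's payoff from Disarm: p·3 + (1−p)·0 = 3p
  -3p + 4 = 3p  ⇒  -6p = -4  ⇒  p = 2/3.
In a mixed equilibrium Country A is indifferent between Arm and Disarm; this condition fixes q.
  Country A's payoff to Arm: q·2 + (1−q)·0 = 2q
  Country A's payoff to Disarm: q·0 + (1−q)·7 = -7q + 7
  2q = -7q + 7  ⇒  9q = 7  ⇒  q = 7/9.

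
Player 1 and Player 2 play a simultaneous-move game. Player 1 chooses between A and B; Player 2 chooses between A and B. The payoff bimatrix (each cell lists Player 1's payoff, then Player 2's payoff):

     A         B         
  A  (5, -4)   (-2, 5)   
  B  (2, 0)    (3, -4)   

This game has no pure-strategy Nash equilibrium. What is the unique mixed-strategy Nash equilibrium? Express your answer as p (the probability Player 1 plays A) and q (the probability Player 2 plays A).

For Player 2 to be willing to mix, Player 2 must be indifferent between A and B, which pins down Player 1's mix.
  Player 2's payoff to A: p·(-4) + (1−p)·0 = -4p
  Player 2's payoff to B: p·5 + (1−p)·(-4) = 9p - 4
  -4p = 9p - 4  ⇒  -13p = -4  ⇒  p = 4/13.
For Player 1 to be willing to mix, Player 1 must be indifferent between A and B, which pins down Player 2's mix.
  Player 1's payoff from A: q·5 + (1−q)·(-2) = 7q - 2
  Player 1's payoff from B: q·2 + (1−q)·3 = -q + 3
  7q - 2 = -q + 3  ⇒  8q = 5  ⇒  q = 5/8.

p = 4/13, q = 5/8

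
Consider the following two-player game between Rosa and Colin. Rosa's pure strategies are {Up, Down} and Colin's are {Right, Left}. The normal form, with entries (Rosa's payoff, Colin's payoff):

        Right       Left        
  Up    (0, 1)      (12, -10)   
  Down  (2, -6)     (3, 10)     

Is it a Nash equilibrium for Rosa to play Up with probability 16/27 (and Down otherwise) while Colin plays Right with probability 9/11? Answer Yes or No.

Check Colin's indifference given Rosa's mix p = 16/27:
  payoff from Right = -50/27; payoff from Left = -50/27 — equal.
Check Rosa's indifference given Colin's mix q = 9/11:
  payoff from Up = 24/11; payoff from Down = 24/11 — equal.
Both players are indifferent, so neither can profitably deviate.

Yes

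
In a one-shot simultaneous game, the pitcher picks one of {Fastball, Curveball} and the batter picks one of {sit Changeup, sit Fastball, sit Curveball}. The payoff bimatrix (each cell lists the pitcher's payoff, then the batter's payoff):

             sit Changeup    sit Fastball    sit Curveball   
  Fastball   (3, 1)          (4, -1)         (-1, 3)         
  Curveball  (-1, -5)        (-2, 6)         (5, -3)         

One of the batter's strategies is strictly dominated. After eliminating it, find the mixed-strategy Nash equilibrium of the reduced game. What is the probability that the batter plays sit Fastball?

The batter's strategy sit Changeup is strictly dominated by sit Curveball: 3 > 1 and -3 > -5. Eliminate sit Changeup.
The pitcher's indifference between Fastball and Curveball determines the batter's mixing probability q:
  the pitcher's payoff to Fastball: q·4 + (1−q)·(-1) = 5q - 1
  the pitcher's payoff to Curveball: q·(-2) + (1−q)·5 = -7q + 5
  5q - 1 = -7q + 5  ⇒  12q = 6  ⇒  q = 1/2.

q = 1/2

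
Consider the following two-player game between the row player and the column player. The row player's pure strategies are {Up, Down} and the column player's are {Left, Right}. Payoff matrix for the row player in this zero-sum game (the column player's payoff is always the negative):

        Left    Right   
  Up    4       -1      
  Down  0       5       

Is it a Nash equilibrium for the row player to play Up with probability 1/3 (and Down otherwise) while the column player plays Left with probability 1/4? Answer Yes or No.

Given the row player's mix p = 1/3, the column player's payoff from Left is -4/3 but from Right is -3. The column player strictly prefers Left, so the column player would not mix.
So the proposed profile is not a Nash equilibrium.

No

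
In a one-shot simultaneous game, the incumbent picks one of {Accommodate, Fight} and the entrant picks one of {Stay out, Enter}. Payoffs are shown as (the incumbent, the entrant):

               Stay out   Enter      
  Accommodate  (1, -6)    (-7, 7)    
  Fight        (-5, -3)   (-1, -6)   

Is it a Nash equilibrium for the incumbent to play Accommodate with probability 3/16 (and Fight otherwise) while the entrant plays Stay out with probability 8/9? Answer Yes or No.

Given the entrant's mix q = 8/9, the incumbent's payoff from Accommodate is 1/9 but from Fight is -41/9. The incumbent strictly prefers Accommodate, so the incumbent would not mix.
So the proposed profile is not a Nash equilibrium.

No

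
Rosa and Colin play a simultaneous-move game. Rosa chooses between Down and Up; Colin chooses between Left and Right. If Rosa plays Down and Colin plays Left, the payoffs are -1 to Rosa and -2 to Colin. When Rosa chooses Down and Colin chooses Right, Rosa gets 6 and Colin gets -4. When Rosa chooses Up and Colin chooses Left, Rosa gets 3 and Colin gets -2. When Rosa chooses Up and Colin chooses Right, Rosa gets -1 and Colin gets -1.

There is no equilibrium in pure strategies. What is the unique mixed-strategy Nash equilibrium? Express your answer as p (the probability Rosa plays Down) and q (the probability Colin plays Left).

p = 1/3, q = 7/11

Rosa's mix must leave Colin indifferent between Left and Right.
  Colin's payoff to Left: p·(-2) + (1−p)·(-2) = -2
  Colin's payoff to Right: p·(-4) + (1−p)·(-1) = -3p - 1
  -2 = -3p - 1  ⇒  3p = 1  ⇒  p = 1/3.
In a mixed equilibrium Rosa is indifferent between Down and Up; this condition fixes q.
  Rosa's payoff to Down: q·(-1) + (1−q)·6 = -7q + 6
  Rosa's payoff to Up: q·3 + (1−q)·(-1) = 4q - 1
  -7q + 6 = 4q - 1  ⇒  -11q = -7  ⇒  q = 7/11.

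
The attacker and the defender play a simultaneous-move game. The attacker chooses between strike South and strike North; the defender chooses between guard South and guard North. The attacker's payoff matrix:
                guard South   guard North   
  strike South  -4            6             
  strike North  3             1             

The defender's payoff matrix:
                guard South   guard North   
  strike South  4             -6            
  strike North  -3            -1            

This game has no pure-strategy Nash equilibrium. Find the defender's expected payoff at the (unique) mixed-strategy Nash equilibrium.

-11/6

The defender's indifference between guard South and guard North determines the attacker's mixing probability p:
  the defender's expected payoff from guard South: p·4 + (1−p)·(-3) = 7p - 3
  the defender's expected payoff from guard North: p·(-6) + (1−p)·(-1) = -5p - 1
  7p - 3 = -5p - 1  ⇒  12p = 2  ⇒  p = 1/6.
At equilibrium the defender is indifferent across columns, so the defender's payoff equals the payoff from guard South: (1/6)·4 + (5/6)·(-3) = -11/6.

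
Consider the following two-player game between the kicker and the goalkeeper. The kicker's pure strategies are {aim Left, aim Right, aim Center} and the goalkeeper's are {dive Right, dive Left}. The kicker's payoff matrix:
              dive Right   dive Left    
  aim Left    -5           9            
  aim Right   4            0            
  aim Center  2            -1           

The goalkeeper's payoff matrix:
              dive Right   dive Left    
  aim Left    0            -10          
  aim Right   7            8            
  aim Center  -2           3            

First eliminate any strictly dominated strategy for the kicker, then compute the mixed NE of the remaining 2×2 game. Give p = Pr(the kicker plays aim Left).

The kicker's strategy aim Center is strictly dominated by aim Right: 4 > 2 and 0 > -1. Eliminate aim Center.
For the goalkeeper to be willing to mix, the goalkeeper must be indifferent between dive Right and dive Left, which pins down the kicker's mix.
  the goalkeeper's payoff to dive Right: p·0 + (1−p)·7 = -7p + 7
  the goalkeeper's payoff to dive Left: p·(-10) + (1−p)·8 = -18p + 8
  -7p + 7 = -18p + 8  ⇒  11p = 1  ⇒  p = 1/11.

p = 1/11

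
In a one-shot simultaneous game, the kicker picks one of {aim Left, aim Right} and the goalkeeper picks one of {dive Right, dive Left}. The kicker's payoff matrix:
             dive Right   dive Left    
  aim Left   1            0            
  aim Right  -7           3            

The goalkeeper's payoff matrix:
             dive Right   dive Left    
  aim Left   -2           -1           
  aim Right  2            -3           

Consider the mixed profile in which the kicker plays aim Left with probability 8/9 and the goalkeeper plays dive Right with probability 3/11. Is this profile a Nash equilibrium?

Given the kicker's mix p = 8/9, the goalkeeper's payoff from dive Right is -14/9 but from dive Left is -11/9. The goalkeeper strictly prefers dive Left, so the goalkeeper would not mix.
So the proposed profile is not a Nash equilibrium.

No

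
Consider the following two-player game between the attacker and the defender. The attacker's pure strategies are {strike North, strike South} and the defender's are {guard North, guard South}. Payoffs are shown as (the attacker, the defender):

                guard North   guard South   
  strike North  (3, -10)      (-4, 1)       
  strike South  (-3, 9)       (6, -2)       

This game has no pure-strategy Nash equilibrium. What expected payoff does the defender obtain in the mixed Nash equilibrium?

The defender's indifference between guard North and guard South determines the attacker's mixing probability p:
  the defender's payoff from guard North: p·(-10) + (1−p)·9 = -19p + 9
  the defender's payoff from guard South: p·1 + (1−p)·(-2) = 3p - 2
  -19p + 9 = 3p - 2  ⇒  -22p = -11  ⇒  p = 1/2.
At equilibrium the defender is indifferent across columns, so the defender's payoff equals the payoff from guard North: (1/2)·(-10) + (1/2)·9 = -1/2.

-1/2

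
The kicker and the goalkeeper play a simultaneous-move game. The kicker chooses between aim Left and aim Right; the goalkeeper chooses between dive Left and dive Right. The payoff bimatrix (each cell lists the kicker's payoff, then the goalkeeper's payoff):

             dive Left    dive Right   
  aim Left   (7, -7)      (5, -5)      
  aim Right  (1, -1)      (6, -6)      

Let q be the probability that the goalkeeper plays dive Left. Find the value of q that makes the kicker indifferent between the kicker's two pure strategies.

The kicker's indifference between aim Left and aim Right determines the goalkeeper's mixing probability q:
  the kicker's payoff from aim Left: q·7 + (1−q)·5 = 2q + 5
  the kicker's payoff from aim Right: q·1 + (1−q)·6 = -5q + 6
  2q + 5 = -5q + 6  ⇒  7q = 1  ⇒  q = 1/7.

q = 1/7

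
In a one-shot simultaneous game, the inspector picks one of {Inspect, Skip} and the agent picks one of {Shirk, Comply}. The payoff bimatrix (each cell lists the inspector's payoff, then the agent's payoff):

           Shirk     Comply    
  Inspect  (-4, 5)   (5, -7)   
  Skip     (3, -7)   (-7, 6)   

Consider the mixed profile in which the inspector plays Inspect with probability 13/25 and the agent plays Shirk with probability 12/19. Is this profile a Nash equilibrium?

Check the agent's indifference given the inspector's mix p = 13/25:
  payoff from Shirk = -19/25; payoff from Comply = -19/25 — equal.
Check the inspector's indifference given the agent's mix q = 12/19:
  payoff from Inspect = -13/19; payoff from Skip = -13/19 — equal.
Both players are indifferent, so neither can profitably deviate.

Yes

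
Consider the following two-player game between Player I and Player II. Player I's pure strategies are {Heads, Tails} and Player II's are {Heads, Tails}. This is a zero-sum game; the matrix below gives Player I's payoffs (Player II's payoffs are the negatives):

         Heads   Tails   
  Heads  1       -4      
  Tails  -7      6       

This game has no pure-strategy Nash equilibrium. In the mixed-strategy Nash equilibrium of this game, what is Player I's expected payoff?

Set Player I's expected payoff from Heads equal to that from Tails:
  Player I's payoff from Heads: q·1 + (1−q)·(-4) = 5q - 4
  Player I's payoff from Tails: q·(-7) + (1−q)·6 = -13q + 6
  5q - 4 = -13q + 6  ⇒  18q = 10  ⇒  q = 5/9.
At equilibrium Player I is indifferent across rows, so Player I's payoff equals the payoff from Heads: (5/9)·1 + (4/9)·(-4) = -11/9.

-11/9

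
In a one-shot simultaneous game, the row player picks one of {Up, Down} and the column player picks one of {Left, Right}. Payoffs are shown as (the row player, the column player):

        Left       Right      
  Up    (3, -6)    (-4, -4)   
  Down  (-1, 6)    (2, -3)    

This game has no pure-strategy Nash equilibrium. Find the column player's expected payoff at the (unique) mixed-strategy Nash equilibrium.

-42/11

The column player's indifference between Left and Right determines the row player's mixing probability p:
  the column player's payoff from Left: p·(-6) + (1−p)·6 = -12p + 6
  the column player's payoff from Right: p·(-4) + (1−p)·(-3) = -p - 3
  -12p + 6 = -p - 3  ⇒  -11p = -9  ⇒  p = 9/11.
At equilibrium the column player is indifferent across columns, so the column player's payoff equals the payoff from Left: (9/11)·(-6) + (2/11)·6 = -42/11.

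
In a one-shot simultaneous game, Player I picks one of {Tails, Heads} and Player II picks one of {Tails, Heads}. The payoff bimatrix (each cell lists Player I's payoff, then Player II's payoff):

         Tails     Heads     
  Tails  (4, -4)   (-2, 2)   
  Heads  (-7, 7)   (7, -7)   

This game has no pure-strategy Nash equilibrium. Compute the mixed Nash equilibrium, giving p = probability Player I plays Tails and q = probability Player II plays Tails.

Player II's indifference between Tails and Heads determines Player I's mixing probability p:
  Player II's expected payoff from Tails: p·(-4) + (1−p)·7 = -11p + 7
  Player II's expected payoff from Heads: p·2 + (1−p)·(-7) = 9p - 7
  -11p + 7 = 9p - 7  ⇒  -20p = -14  ⇒  p = 7/10.
Set Player I's expected payoff from Tails equal to that from Heads:
  Player I's payoff to Tails: q·4 + (1−q)·(-2) = 6q - 2
  Player I's payoff to Heads: q·(-7) + (1−q)·7 = -14q + 7
  6q - 2 = -14q + 7  ⇒  20q = 9  ⇒  q = 9/20.

p = 7/10, q = 9/20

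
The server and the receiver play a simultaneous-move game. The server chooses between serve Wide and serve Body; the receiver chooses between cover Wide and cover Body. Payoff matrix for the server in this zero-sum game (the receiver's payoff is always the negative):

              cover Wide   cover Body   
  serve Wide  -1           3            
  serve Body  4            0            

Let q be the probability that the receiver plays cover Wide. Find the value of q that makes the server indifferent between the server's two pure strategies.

q = 3/8

The receiver's mix must leave the server indifferent between serve Wide and serve Body.
  the server's payoff from serve Wide: q·(-1) + (1−q)·3 = -4q + 3
  the server's payoff from serve Body: q·4 + (1−q)·0 = 4q
  -4q + 3 = 4q  ⇒  -8q = -3  ⇒  q = 3/8.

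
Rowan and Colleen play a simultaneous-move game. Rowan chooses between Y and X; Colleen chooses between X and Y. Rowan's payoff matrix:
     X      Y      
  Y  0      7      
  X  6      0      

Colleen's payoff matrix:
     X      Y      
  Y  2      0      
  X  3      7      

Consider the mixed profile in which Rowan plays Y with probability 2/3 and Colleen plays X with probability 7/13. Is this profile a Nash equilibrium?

Yes

Check Colleen's indifference given Rowan's mix p = 2/3:
  payoff from X = 7/3; payoff from Y = 7/3 — equal.
Check Rowan's indifference given Colleen's mix q = 7/13:
  payoff from Y = 42/13; payoff from X = 42/13 — equal.
Both players are indifferent, so neither can profitably deviate.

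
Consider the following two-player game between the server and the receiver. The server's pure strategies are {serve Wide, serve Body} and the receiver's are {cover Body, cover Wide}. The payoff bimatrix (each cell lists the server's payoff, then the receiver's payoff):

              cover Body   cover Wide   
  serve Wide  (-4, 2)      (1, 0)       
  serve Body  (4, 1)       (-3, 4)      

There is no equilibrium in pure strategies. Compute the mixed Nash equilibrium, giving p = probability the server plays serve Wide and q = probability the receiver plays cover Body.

p = 3/5, q = 1/3

Set the receiver's expected payoff from cover Body equal to that from cover Wide:
  the receiver's payoff from cover Body: p·2 + (1−p)·1 = p + 1
  the receiver's payoff from cover Wide: p·0 + (1−p)·4 = -4p + 4
  p + 1 = -4p + 4  ⇒  5p = 3  ⇒  p = 3/5.
For the server to be willing to mix, the server must be indifferent between serve Wide and serve Body, which pins down the receiver's mix.
  the server's payoff to serve Wide: q·(-4) + (1−q)·1 = -5q + 1
  the server's payoff to serve Body: q·4 + (1−q)·(-3) = 7q - 3
  -5q + 1 = 7q - 3  ⇒  -12q = -4  ⇒  q = 1/3.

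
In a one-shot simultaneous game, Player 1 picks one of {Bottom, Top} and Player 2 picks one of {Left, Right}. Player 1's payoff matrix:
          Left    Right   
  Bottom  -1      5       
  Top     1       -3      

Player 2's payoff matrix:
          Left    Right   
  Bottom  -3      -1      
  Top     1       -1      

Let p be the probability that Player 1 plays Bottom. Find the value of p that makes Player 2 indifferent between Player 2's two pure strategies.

p = 1/2

For Player 2 to be willing to mix, Player 2 must be indifferent between Left and Right, which pins down Player 1's mix.
  Player 2's payoff from Left: p·(-3) + (1−p)·1 = -4p + 1
  Player 2's payoff from Right: p·(-1) + (1−p)·(-1) = -1
  -4p + 1 = -1  ⇒  -4p = -2  ⇒  p = 1/2.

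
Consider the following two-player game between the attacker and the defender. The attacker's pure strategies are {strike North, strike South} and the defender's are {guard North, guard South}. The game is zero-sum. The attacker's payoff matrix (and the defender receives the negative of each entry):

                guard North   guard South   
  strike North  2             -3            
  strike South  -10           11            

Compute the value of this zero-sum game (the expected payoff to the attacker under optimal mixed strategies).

v = -4/13

Set the attacker's expected payoff from strike North equal to that from strike South:
  the attacker's payoff from strike North: q·2 + (1−q)·(-3) = 5q - 3
  the attacker's payoff from strike South: q·(-10) + (1−q)·11 = -21q + 11
  5q - 3 = -21q + 11  ⇒  26q = 14  ⇒  q = 7/13.
The value is the attacker's expected payoff against this mix (using strike North): (7/13)·2 + (6/13)·(-3) = -4/13.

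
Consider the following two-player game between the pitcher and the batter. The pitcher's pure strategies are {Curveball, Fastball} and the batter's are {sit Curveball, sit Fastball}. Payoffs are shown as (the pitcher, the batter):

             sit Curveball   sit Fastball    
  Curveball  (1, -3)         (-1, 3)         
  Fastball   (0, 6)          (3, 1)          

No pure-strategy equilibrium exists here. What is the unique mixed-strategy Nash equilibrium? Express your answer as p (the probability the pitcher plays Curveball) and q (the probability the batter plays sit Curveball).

The batter's indifference between sit Curveball and sit Fastball determines the pitcher's mixing probability p:
  the batter's expected payoff from sit Curveball: p·(-3) + (1−p)·6 = -9p + 6
  the batter's expected payoff from sit Fastball: p·3 + (1−p)·1 = 2p + 1
  -9p + 6 = 2p + 1  ⇒  -11p = -5  ⇒  p = 5/11.
The batter's mix must leave the pitcher indifferent between Curveball and Fastball.
  the pitcher's expected payoff from Curveball: q·1 + (1−q)·(-1) = 2q - 1
  the pitcher's expected payoff from Fastball: q·0 + (1−q)·3 = -3q + 3
  2q - 1 = -3q + 3  ⇒  5q = 4  ⇒  q = 4/5.

p = 5/11, q = 4/5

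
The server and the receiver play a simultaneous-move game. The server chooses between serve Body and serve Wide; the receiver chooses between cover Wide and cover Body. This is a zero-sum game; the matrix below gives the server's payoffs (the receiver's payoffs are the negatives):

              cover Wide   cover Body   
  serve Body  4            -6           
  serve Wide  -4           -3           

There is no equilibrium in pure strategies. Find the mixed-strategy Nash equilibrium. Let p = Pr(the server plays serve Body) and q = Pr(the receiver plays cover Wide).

The receiver's indifference between cover Wide and cover Body determines the server's mixing probability p:
  the receiver's payoff to cover Wide: p·(-4) + (1−p)·4 = -8p + 4
  the receiver's payoff to cover Body: p·6 + (1−p)·3 = 3p + 3
  -8p + 4 = 3p + 3  ⇒  -11p = -1  ⇒  p = 1/11.
The server's indifference between serve Body and serve Wide determines the receiver's mixing probability q:
  the server's expected payoff from serve Body: q·4 + (1−q)·(-6) = 10q - 6
  the server's expected payoff from serve Wide: q·(-4) + (1−q)·(-3) = -q - 3
  10q - 6 = -q - 3  ⇒  11q = 3  ⇒  q = 3/11.

p = 1/11, q = 3/11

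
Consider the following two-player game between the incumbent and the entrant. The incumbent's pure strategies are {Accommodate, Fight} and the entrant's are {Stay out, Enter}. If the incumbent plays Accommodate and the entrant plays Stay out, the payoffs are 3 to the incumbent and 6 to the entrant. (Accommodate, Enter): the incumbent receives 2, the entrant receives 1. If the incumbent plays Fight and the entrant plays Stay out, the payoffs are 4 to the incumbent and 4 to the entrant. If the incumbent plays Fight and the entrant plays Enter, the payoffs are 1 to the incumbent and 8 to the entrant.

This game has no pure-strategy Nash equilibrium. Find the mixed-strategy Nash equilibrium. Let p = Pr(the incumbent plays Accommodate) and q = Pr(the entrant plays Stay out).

p = 4/9, q = 1/2

The incumbent's mix must leave the entrant indifferent between Stay out and Enter.
  the entrant's expected payoff from Stay out: p·6 + (1−p)·4 = 2p + 4
  the entrant's expected payoff from Enter: p·1 + (1−p)·8 = -7p + 8
  2p + 4 = -7p + 8  ⇒  9p = 4  ⇒  p = 4/9.
The incumbent's indifference between Accommodate and Fight determines the entrant's mixing probability q:
  the incumbent's payoff to Accommodate: q·3 + (1−q)·2 = q + 2
  the incumbent's payoff to Fight: q·4 + (1−q)·1 = 3q + 1
  q + 2 = 3q + 1  ⇒  -2q = -1  ⇒  q = 1/2.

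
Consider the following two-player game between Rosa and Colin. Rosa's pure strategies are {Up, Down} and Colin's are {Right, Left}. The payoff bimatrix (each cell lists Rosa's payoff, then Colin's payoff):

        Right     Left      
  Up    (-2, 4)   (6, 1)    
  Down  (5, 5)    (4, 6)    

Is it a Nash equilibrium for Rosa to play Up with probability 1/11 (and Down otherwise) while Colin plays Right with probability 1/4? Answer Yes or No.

No

Given Rosa's mix p = 1/11, Colin's payoff from Right is 54/11 but from Left is 61/11. Colin strictly prefers Left, so Colin would not mix.
So the proposed profile is not a Nash equilibrium.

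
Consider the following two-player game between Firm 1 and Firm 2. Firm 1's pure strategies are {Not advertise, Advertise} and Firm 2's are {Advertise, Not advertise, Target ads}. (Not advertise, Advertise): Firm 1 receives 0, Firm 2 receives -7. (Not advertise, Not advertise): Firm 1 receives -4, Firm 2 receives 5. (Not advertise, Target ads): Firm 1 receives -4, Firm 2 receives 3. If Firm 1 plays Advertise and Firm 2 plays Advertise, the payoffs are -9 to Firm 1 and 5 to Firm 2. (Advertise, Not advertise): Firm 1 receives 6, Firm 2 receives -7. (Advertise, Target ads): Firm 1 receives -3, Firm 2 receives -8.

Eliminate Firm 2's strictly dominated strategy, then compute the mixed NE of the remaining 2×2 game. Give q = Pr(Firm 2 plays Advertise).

q = 10/19

Firm 2's strategy Target ads is strictly dominated by Not advertise: 5 > 3 and -7 > -8. Eliminate Target ads.
Firm 1's indifference between Not advertise and Advertise determines Firm 2's mixing probability q:
  Firm 1's payoff to Not advertise: q·0 + (1−q)·(-4) = 4q - 4
  Firm 1's payoff to Advertise: q·(-9) + (1−q)·6 = -15q + 6
  4q - 4 = -15q + 6  ⇒  19q = 10  ⇒  q = 10/19.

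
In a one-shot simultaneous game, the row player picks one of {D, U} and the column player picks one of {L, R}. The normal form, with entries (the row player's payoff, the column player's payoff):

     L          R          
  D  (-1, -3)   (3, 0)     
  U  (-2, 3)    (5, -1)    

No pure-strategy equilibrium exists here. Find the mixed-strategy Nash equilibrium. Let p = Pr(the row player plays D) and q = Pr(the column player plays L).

The row player's mix must leave the column player indifferent between L and R.
  the column player's payoff from L: p·(-3) + (1−p)·3 = -6p + 3
  the column player's payoff from R: p·0 + (1−p)·(-1) = p - 1
  -6p + 3 = p - 1  ⇒  -7p = -4  ⇒  p = 4/7.
The row player's indifference between D and U determines the column player's mixing probability q:
  the row player's payoff to D: q·(-1) + (1−q)·3 = -4q + 3
  the row player's payoff to U: q·(-2) + (1−q)·5 = -7q + 5
  -4q + 3 = -7q + 5  ⇒  3q = 2  ⇒  q = 2/3.

p = 4/7, q = 2/3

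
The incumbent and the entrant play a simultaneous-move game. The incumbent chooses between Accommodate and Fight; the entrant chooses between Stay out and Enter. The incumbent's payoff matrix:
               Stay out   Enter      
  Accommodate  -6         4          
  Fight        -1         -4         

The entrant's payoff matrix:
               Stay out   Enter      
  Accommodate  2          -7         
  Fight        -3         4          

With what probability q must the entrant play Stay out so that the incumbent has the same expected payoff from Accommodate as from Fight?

q = 8/13

Set the incumbent's expected payoff from Accommodate equal to that from Fight:
  the incumbent's expected payoff from Accommodate: q·(-6) + (1−q)·4 = -10q + 4
  the incumbent's expected payoff from Fight: q·(-1) + (1−q)·(-4) = 3q - 4
  -10q + 4 = 3q - 4  ⇒  -13q = -8  ⇒  q = 8/13.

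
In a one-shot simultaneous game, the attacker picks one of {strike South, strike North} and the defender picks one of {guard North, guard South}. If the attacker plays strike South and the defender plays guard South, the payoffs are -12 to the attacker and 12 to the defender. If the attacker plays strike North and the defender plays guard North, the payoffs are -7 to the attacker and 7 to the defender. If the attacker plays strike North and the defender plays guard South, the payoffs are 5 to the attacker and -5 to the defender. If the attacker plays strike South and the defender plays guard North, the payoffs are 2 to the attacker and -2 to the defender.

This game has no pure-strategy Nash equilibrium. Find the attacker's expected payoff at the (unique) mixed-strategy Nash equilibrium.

Set the attacker's expected payoff from strike South equal to that from strike North:
  the attacker's expected payoff from strike South: q·2 + (1−q)·(-12) = 14q - 12
  the attacker's expected payoff from strike North: q·(-7) + (1−q)·5 = -12q + 5
  14q - 12 = -12q + 5  ⇒  26q = 17  ⇒  q = 17/26.
At equilibrium the attacker is indifferent across rows, so the attacker's payoff equals the payoff from strike South: (17/26)·2 + (9/26)·(-12) = -37/13.

-37/13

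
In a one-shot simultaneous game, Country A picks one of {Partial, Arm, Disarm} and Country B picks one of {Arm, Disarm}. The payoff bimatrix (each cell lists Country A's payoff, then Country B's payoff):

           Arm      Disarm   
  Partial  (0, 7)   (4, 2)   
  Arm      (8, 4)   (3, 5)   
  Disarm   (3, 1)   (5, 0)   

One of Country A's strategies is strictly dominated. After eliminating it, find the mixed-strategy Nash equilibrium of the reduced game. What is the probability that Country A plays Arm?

p = 1/2

Country A's strategy Partial is strictly dominated by Disarm: 3 > 0 and 5 > 4. Eliminate Partial.
Country B's indifference between Arm and Disarm determines Country A's mixing probability p:
  Country B's expected payoff from Arm: p·4 + (1−p)·1 = 3p + 1
  Country B's expected payoff from Disarm: p·5 + (1−p)·0 = 5p
  3p + 1 = 5p  ⇒  -2p = -1  ⇒  p = 1/2.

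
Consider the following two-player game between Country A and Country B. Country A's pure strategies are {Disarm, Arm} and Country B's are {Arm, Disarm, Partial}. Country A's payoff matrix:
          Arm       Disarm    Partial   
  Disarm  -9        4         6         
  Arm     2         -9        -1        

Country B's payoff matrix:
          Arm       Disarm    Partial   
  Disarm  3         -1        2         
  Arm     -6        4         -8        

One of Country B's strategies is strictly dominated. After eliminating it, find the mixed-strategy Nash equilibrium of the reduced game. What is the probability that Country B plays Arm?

q = 13/24

Country B's strategy Partial is strictly dominated by Arm: 3 > 2 and -6 > -8. Eliminate Partial.
Set Country A's expected payoff from Disarm equal to that from Arm:
  Country A's expected payoff from Disarm: q·(-9) + (1−q)·4 = -13q + 4
  Country A's expected payoff from Arm: q·2 + (1−q)·(-9) = 11q - 9
  -13q + 4 = 11q - 9  ⇒  -24q = -13  ⇒  q = 13/24.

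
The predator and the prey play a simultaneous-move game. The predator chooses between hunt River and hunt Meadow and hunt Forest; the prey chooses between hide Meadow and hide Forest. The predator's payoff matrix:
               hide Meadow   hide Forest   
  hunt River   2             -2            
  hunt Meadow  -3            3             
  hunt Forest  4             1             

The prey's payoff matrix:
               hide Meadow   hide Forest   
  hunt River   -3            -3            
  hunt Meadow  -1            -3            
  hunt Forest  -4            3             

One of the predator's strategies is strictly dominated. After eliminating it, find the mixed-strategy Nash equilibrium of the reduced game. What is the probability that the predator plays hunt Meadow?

p = 7/9

The predator's strategy hunt River is strictly dominated by hunt Forest: 4 > 2 and 1 > -2. Eliminate hunt River.
For the prey to be willing to mix, the prey must be indifferent between hide Meadow and hide Forest, which pins down the predator's mix.
  the prey's payoff from hide Meadow: p·(-1) + (1−p)·(-4) = 3p - 4
  the prey's payoff from hide Forest: p·(-3) + (1−p)·3 = -6p + 3
  3p - 4 = -6p + 3  ⇒  9p = 7  ⇒  p = 7/9.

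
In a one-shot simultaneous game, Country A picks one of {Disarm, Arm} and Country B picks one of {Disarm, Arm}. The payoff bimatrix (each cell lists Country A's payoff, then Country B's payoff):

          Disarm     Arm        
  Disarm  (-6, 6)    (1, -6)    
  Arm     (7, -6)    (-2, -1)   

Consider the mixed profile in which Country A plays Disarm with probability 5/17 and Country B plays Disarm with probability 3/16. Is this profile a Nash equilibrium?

Check Country B's indifference given Country A's mix p = 5/17:
  payoff from Disarm = -42/17; payoff from Arm = -42/17 — equal.
Check Country A's indifference given Country B's mix q = 3/16:
  payoff from Disarm = -5/16; payoff from Arm = -5/16 — equal.
Both players are indifferent, so neither can profitably deviate.

Yes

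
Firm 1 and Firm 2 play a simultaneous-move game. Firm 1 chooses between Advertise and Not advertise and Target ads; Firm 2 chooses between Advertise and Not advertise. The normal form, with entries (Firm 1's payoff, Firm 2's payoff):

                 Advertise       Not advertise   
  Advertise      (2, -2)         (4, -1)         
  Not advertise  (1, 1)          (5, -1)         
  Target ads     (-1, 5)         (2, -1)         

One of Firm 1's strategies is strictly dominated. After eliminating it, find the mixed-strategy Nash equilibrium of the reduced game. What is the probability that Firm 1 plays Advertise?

Firm 1's strategy Target ads is strictly dominated by Not advertise: 1 > -1 and 5 > 2. Eliminate Target ads.
Firm 1's mix must leave Firm 2 indifferent between Advertise and Not advertise.
  Firm 2's payoff to Advertise: p·(-2) + (1−p)·1 = -3p + 1
  Firm 2's payoff to Not advertise: p·(-1) + (1−p)·(-1) = -1
  -3p + 1 = -1  ⇒  -3p = -2  ⇒  p = 2/3.

p = 2/3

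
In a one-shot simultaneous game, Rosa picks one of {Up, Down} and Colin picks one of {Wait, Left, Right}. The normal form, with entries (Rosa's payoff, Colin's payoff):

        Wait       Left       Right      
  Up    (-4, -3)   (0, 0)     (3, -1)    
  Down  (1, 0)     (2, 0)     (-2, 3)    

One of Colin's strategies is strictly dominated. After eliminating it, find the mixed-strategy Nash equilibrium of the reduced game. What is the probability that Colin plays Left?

Colin's strategy Wait is strictly dominated by Right: -1 > -3 and 3 > 0. Eliminate Wait.
Set Rosa's expected payoff from Up equal to that from Down:
  Rosa's payoff from Up: q·0 + (1−q)·3 = -3q + 3
  Rosa's payoff from Down: q·2 + (1−q)·(-2) = 4q - 2
  -3q + 3 = 4q - 2  ⇒  -7q = -5  ⇒  q = 5/7.

q = 5/7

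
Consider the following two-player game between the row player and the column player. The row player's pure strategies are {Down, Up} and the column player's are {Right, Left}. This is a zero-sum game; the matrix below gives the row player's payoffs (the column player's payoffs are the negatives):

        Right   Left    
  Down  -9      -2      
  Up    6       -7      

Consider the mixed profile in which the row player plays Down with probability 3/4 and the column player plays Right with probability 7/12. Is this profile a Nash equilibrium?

Given the row player's mix p = 3/4, the column player's payoff from Right is 21/4 but from Left is 13/4. The column player strictly prefers Right, so the column player would not mix.
So the proposed profile is not a Nash equilibrium.

No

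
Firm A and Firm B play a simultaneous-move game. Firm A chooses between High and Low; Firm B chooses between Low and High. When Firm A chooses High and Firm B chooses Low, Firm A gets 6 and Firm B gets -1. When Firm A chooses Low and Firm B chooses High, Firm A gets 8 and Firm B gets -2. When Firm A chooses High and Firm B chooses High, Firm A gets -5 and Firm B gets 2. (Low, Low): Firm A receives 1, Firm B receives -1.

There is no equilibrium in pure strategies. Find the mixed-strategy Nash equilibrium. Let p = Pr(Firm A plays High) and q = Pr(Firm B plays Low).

p = 1/4, q = 13/18

Firm B's indifference between Low and High determines Firm A's mixing probability p:
  Firm B's expected payoff from Low: p·(-1) + (1−p)·(-1) = -1
  Firm B's expected payoff from High: p·2 + (1−p)·(-2) = 4p - 2
  -1 = 4p - 2  ⇒  -4p = -1  ⇒  p = 1/4.
For Firm A to be willing to mix, Firm A must be indifferent between High and Low, which pins down Firm B's mix.
  Firm A's payoff from High: q·6 + (1−q)·(-5) = 11q - 5
  Firm A's payoff from Low: q·1 + (1−q)·8 = -7q + 8
  11q - 5 = -7q + 8  ⇒  18q = 13  ⇒  q = 13/18.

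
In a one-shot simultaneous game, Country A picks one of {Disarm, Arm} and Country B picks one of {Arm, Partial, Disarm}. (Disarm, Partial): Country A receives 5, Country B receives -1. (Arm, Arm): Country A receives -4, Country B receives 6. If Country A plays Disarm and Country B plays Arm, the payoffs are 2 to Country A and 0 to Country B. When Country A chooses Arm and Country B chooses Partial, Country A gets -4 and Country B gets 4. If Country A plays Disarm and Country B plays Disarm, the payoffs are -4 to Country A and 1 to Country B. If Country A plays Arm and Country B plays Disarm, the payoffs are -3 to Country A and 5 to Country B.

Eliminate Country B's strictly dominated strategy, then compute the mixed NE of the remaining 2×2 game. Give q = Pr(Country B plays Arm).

Country B's strategy Partial is strictly dominated by Disarm: 1 > -1 and 5 > 4. Eliminate Partial.
Country B's mix must leave Country A indifferent between Disarm and Arm.
  Country A's expected payoff from Disarm: q·2 + (1−q)·(-4) = 6q - 4
  Country A's expected payoff from Arm: q·(-4) + (1−q)·(-3) = -q - 3
  6q - 4 = -q - 3  ⇒  7q = 1  ⇒  q = 1/7.

q = 1/7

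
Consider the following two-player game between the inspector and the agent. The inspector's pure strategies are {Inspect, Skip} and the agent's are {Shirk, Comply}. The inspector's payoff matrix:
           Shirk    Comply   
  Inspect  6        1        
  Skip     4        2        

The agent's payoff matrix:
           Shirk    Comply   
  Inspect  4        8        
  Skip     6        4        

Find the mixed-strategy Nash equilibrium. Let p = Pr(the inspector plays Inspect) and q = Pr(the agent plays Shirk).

p = 1/3, q = 1/3

In a mixed equilibrium the agent is indifferent between Shirk and Comply; this condition fixes p.
  the agent's payoff from Shirk: p·4 + (1−p)·6 = -2p + 6
  the agent's payoff from Comply: p·8 + (1−p)·4 = 4p + 4
  -2p + 6 = 4p + 4  ⇒  -6p = -2  ⇒  p = 1/3.
For the inspector to be willing to mix, the inspector must be indifferent between Inspect and Skip, which pins down the agent's mix.
  the inspector's payoff to Inspect: q·6 + (1−q)·1 = 5q + 1
  the inspector's payoff to Skip: q·4 + (1−q)·2 = 2q + 2
  5q + 1 = 2q + 2  ⇒  3q = 1  ⇒  q = 1/3.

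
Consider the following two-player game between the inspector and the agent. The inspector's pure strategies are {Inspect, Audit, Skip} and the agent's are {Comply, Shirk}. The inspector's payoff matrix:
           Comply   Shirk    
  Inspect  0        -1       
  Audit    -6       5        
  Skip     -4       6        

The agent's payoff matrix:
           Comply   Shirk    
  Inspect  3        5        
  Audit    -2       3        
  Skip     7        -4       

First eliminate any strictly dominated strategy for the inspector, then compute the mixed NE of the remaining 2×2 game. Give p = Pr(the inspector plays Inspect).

The inspector's strategy Audit is strictly dominated by Skip: -4 > -6 and 6 > 5. Eliminate Audit.
For the agent to be willing to mix, the agent must be indifferent between Comply and Shirk, which pins down the inspector's mix.
  the agent's payoff from Comply: p·3 + (1−p)·7 = -4p + 7
  the agent's payoff from Shirk: p·5 + (1−p)·(-4) = 9p - 4
  -4p + 7 = 9p - 4  ⇒  -13p = -11  ⇒  p = 11/13.

p = 11/13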